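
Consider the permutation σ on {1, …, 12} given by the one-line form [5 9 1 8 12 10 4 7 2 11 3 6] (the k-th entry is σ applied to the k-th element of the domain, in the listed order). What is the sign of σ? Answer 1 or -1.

In disjoint-cycle form the cycle lengths are 7, 3, 2.
A cycle of length ℓ contributes ℓ−1 transpositions, so σ is a product of 6 + 2 + 1 = 9 transpositions — odd.

-1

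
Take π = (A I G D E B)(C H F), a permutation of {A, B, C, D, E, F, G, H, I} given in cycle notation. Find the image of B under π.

In the cycle (A I G D E B), B is followed by A, so π(B) = A.

A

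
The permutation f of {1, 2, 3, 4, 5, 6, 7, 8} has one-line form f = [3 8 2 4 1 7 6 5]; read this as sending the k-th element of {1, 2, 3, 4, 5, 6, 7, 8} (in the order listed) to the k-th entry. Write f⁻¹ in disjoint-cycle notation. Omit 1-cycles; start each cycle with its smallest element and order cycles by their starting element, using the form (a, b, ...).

(1, 5, 8, 2, 3)(6, 7)

The cycle decomposition of f is (1, 3, 2, 8, 5)(6, 7).
Reversing each cycle (and rotating so the smallest element leads) gives f⁻¹ = (1, 5, 8, 2, 3)(6, 7).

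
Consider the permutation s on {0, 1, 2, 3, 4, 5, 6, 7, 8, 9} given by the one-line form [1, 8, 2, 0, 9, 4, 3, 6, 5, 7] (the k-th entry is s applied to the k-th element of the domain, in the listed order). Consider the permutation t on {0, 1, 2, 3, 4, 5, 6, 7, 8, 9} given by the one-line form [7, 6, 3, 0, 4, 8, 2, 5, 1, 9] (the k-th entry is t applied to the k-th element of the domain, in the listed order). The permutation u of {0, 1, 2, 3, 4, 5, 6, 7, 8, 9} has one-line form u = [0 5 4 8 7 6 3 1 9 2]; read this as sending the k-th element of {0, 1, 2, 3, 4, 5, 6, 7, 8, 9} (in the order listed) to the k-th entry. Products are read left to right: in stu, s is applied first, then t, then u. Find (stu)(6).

0

Chase 6: s(6) = 3; t(3) = 0; u(0) = 0. Hence (stu)(6) = 0.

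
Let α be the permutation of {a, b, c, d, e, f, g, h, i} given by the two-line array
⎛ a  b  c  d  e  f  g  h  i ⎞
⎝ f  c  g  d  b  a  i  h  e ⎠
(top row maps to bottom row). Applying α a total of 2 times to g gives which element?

Tracing g → i → … returns to g after 5 steps, so g lies in a 5-cycle (b, c, g, i, e).
Advancing 2 steps from g: g → i → e.

e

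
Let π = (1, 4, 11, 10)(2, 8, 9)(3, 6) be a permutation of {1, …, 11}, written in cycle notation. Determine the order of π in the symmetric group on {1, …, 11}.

12

The disjoint cycles have lengths 4, 3, 2, 1, 1.
Since disjoint cycles commute, ord(π) = lcm(4, 3, 2) = 12.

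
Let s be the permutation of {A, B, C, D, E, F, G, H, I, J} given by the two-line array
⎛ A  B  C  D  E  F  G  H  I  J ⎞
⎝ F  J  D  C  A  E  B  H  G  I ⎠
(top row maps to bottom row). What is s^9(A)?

A

Tracing A → F → … returns to A after 3 steps, so A lies in a 3-cycle (A F E).
On a 3-cycle, s^3 is the identity, so s^9 = s^0 there (9 ≡ 0 mod 3).
So s^9(A) = A.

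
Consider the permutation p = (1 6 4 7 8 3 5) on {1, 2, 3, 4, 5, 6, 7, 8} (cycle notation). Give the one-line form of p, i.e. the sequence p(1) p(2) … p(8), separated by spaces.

Each element maps to the next entry in its cycle (wrapping to the front): 1→6, 2→2, 3→5, 4→7, 5→1, 6→4, 7→8, 8→3.
Listing these in domain order gives 6 2 5 7 1 4 8 3.

6 2 5 7 1 4 8 3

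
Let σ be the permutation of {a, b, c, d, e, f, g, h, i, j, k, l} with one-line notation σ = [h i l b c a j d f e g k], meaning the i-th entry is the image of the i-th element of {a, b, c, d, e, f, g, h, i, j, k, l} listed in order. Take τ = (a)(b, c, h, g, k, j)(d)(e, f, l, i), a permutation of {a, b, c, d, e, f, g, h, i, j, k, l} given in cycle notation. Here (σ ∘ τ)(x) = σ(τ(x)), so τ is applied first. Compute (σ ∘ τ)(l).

First apply τ: τ(l) = i, then σ(i) = f. Thus (σ ∘ τ)(l) = f.

f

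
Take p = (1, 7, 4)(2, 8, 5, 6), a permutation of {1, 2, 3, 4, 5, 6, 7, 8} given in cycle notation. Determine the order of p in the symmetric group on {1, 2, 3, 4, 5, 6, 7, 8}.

12

The cycle type of p is (4, 3, 1).
The order of p is the least common multiple of its cycle lengths: lcm(4, 3) = 12.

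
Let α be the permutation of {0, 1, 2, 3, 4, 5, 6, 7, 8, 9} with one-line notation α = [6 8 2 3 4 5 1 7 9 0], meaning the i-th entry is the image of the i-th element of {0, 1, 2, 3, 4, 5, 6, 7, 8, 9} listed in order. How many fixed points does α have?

The fixed points (elements with α(x) = x) are {2, 3, 4, 5, 7}, so there are 5.

5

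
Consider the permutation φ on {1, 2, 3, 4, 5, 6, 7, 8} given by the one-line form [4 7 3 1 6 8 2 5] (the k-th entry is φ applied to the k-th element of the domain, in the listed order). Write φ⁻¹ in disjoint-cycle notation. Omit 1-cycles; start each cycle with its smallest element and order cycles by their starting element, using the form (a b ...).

(1 4)(2 7)(5 8 6)

First write φ in disjoint cycles: (1 4)(2 7)(5 6 8).
Reversing each cycle (and rotating so the smallest element leads) gives φ⁻¹ = (1 4)(2 7)(5 8 6).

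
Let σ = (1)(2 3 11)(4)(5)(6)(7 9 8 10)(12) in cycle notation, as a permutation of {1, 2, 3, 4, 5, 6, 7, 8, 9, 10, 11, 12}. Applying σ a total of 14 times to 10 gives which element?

10 lies in the 4-cycle (7 9 8 10).
Since the cycle has length 4, σ^14 acts on it the same as σ^2 (14 mod 4 = 2).
Advancing 2 steps from 10: 10 → 7 → 9.

9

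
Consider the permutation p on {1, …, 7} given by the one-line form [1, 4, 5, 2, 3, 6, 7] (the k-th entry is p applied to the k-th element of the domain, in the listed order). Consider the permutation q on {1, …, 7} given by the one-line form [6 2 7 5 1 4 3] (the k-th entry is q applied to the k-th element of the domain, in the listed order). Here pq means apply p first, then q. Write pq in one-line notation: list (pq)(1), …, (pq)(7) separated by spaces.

(pq)(x) = q(p(x)). Computing each image: q(p(1)) = q(1) = 6, q(p(2)) = q(4) = 5, q(p(3)) = q(5) = 1, q(p(4)) = q(2) = 2, q(p(5)) = q(3) = 7, q(p(6)) = q(6) = 4, q(p(7)) = q(7) = 3.
Hence pq = [6 5 1 2 7 4 3].

6 5 1 2 7 4 3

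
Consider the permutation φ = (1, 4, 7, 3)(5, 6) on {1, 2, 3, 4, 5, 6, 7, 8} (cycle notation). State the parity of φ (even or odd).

The cycle lengths are 4, 2, 1, 1.
A cycle of length ℓ contributes ℓ−1 transpositions, so φ is a product of 3 + 1 = 4 transpositions — even.

even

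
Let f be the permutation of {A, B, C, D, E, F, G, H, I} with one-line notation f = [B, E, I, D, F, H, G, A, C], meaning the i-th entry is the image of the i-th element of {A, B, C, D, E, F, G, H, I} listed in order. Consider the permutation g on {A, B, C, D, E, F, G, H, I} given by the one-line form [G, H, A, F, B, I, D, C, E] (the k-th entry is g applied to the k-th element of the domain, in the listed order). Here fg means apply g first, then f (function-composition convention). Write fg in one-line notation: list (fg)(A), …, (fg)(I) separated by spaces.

(fg)(x) = f(g(x)). Computing each image: f(g(A)) = f(G) = G, f(g(B)) = f(H) = A, f(g(C)) = f(A) = B, f(g(D)) = f(F) = H, f(g(E)) = f(B) = E, f(g(F)) = f(I) = C, f(g(G)) = f(D) = D, f(g(H)) = f(C) = I, f(g(I)) = f(E) = F.
Hence fg = [G A B H E C D I F].

G A B H E C D I F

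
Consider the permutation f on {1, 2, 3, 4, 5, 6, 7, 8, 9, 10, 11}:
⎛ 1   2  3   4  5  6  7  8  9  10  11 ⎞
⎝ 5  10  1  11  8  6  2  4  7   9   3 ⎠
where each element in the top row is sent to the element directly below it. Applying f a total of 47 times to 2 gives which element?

Tracing 2 → 10 → … returns to 2 after 4 steps, so 2 lies in a 4-cycle (2 10 9 7).
Since the cycle has length 4, f^47 acts on it the same as f^3 (47 mod 4 = 3).
Stepping 3 places around the cycle: 2 → 10 → 9 → 7.

7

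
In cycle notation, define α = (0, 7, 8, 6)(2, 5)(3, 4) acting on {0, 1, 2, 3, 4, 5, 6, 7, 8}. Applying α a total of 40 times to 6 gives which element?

6 lies in the 4-cycle (0, 7, 8, 6).
Since the cycle has length 4, α^40 acts on it the same as α^0 (40 mod 4 = 0).
So α^40(6) = 6.

6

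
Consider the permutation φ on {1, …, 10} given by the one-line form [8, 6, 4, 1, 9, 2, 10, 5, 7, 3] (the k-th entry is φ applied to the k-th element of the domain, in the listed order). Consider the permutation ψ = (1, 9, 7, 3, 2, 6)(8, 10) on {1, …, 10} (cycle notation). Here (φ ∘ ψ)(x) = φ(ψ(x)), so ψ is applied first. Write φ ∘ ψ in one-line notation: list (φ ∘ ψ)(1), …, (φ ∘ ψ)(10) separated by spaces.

7 2 6 1 9 8 4 3 10 5

For each element, apply ψ then φ: 1 → 9 → 7; 2 → 6 → 2; 3 → 2 → 6; 4 → 4 → 1; 5 → 5 → 9; 6 → 1 → 8; 7 → 3 → 4; 8 → 10 → 3; 9 → 7 → 10; 10 → 8 → 5.
Collecting the images, φ ∘ ψ = [7 2 6 1 9 8 4 3 10 5].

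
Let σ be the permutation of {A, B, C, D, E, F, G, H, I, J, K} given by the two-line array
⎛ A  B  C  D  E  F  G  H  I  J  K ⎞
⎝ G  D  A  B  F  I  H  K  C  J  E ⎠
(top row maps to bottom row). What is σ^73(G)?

H

Tracing G → H → … returns to G after 8 steps, so G lies in an 8-cycle (A G H K E F I C).
Since the cycle has length 8, σ^73 acts on it the same as σ^1 (73 mod 8 = 1).
Advancing 1 step from G: G → H.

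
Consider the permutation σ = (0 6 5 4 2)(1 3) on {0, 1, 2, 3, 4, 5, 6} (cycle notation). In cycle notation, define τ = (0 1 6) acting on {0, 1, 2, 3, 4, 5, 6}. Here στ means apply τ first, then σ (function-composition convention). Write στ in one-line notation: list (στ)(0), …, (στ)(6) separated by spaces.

(στ)(x) = σ(τ(x)). Computing each image: σ(τ(0)) = σ(1) = 3, σ(τ(1)) = σ(6) = 5, σ(τ(2)) = σ(2) = 0, σ(τ(3)) = σ(3) = 1, σ(τ(4)) = σ(4) = 2, σ(τ(5)) = σ(5) = 4, σ(τ(6)) = σ(0) = 6.
Hence στ = [3 5 0 1 2 4 6].

3 5 0 1 2 4 6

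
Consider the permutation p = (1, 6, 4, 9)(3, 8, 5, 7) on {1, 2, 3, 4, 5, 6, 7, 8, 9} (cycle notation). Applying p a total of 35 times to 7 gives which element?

5

7 lies in the 4-cycle (3, 8, 5, 7).
Powers repeat with period 4 on this cycle, and 35 mod 4 = 3, so p^35(7) = p^3(7).
Stepping 3 places around the cycle: 7 → 3 → 8 → 5.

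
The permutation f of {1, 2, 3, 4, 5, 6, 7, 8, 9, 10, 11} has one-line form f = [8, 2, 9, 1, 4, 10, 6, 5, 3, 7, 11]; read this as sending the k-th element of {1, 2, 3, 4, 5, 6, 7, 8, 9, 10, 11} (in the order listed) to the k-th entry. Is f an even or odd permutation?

In disjoint-cycle form the cycle lengths are 4, 3, 2, 1, 1.
A cycle of length ℓ contributes ℓ−1 transpositions, so f is a product of 3 + 2 + 1 = 6 transpositions — even.

even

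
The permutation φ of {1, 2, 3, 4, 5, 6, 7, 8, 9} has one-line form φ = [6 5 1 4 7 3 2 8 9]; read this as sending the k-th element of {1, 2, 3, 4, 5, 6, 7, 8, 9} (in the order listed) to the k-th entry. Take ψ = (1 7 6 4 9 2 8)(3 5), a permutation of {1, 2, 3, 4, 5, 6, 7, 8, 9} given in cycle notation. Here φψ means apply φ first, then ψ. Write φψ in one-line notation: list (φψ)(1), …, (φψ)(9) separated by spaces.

(φψ)(x) = ψ(φ(x)). Computing each image: ψ(φ(1)) = ψ(6) = 4, ψ(φ(2)) = ψ(5) = 3, ψ(φ(3)) = ψ(1) = 7, ψ(φ(4)) = ψ(4) = 9, ψ(φ(5)) = ψ(7) = 6, ψ(φ(6)) = ψ(3) = 5, ψ(φ(7)) = ψ(2) = 8, ψ(φ(8)) = ψ(8) = 1, ψ(φ(9)) = ψ(9) = 2.
Hence φψ = [4 3 7 9 6 5 8 1 2].

4 3 7 9 6 5 8 1 2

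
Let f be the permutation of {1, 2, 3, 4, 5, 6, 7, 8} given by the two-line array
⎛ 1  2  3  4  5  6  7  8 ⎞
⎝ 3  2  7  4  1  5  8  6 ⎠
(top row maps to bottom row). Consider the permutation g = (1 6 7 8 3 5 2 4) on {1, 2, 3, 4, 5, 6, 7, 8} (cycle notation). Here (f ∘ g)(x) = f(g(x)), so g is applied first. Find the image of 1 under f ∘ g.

First apply g: g(1) = 6, then f(6) = 5. Thus (f ∘ g)(1) = 5.

5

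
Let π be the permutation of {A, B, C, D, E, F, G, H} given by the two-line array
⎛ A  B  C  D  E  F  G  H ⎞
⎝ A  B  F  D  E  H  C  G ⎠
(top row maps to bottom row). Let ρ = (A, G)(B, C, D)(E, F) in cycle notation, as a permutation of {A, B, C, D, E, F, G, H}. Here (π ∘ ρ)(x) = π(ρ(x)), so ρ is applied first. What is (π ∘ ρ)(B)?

ρ(B) = C, then π(C) = F; composing gives (π ∘ ρ)(B) = F.

F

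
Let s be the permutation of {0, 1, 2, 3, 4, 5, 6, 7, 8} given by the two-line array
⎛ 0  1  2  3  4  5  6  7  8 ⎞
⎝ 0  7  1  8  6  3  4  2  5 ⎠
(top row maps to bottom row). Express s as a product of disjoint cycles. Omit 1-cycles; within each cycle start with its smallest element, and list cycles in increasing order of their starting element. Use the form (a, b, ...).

(1, 7, 2)(3, 8, 5)(4, 6)

Iterating s from 1 gives 1 → 7 → 2 → 1; that is the 3-cycle (1, 7, 2).
Continuing from each remaining unvisited element yields (1, 7, 2)(3, 8, 5)(4, 6).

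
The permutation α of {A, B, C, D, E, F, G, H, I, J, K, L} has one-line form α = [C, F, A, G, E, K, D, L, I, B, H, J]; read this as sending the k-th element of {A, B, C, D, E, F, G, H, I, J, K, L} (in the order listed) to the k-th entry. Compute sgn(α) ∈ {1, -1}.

In disjoint-cycle form the cycle lengths are 6, 2, 2, 1, 1.
A cycle is odd iff its length is even; α has 3 even-length cycles, so sgn(α) = (−1)^3 and α is odd.

-1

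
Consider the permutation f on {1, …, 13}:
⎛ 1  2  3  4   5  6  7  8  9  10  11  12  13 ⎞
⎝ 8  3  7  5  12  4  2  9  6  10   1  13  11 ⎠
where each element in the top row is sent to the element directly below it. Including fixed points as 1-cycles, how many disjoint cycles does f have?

The cycle decomposition is (1, 8, 9, 6, 4, 5, 12, 13, 11)(2, 3, 7)(10), which has 3 cycles (counting 1-cycles).

3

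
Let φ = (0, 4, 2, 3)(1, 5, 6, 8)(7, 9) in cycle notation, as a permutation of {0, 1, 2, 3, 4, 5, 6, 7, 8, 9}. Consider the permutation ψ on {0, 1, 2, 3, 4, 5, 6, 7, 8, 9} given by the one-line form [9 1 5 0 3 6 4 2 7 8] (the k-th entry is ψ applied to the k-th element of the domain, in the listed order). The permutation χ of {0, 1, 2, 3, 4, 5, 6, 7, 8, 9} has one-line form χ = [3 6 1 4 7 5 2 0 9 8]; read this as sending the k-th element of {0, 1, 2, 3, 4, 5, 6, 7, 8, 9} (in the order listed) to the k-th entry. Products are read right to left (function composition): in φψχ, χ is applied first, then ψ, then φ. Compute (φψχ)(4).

(φψχ)(4) = φ(ψ(χ(4))). χ(4) = 7, then ψ(7) = 2, then φ(2) = 3, so the result is 3.

3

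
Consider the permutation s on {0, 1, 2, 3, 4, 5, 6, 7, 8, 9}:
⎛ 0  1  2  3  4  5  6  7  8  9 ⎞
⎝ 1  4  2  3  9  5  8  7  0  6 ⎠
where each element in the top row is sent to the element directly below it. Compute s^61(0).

1

Tracing 0 → 1 → … returns to 0 after 6 steps, so 0 lies in a 6-cycle (0 1 4 9 6 8).
Powers repeat with period 6 on this cycle, and 61 mod 6 = 1, so s^61(0) = s^1(0).
Stepping 1 place around the cycle: 0 → 1.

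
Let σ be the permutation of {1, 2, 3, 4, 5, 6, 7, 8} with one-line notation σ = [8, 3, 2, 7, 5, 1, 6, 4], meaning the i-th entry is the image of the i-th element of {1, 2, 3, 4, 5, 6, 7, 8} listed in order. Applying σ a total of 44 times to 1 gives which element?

Tracing 1 → 8 → … returns to 1 after 5 steps, so 1 lies in a 5-cycle (1, 8, 4, 7, 6).
Powers repeat with period 5 on this cycle, and 44 mod 5 = 4, so σ^44(1) = σ^4(1).
Advancing 4 steps from 1: 1 → 8 → 4 → 7 → 6.

6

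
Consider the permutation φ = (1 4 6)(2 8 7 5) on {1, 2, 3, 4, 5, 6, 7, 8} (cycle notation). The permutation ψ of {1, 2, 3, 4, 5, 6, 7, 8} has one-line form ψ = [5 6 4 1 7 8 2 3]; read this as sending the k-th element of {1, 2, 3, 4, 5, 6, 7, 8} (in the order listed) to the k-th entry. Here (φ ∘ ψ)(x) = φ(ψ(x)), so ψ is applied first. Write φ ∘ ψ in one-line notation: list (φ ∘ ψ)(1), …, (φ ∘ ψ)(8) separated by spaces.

2 1 6 4 5 7 8 3

(φ ∘ ψ)(x) = φ(ψ(x)). Computing each image: φ(ψ(1)) = φ(5) = 2, φ(ψ(2)) = φ(6) = 1, φ(ψ(3)) = φ(4) = 6, φ(ψ(4)) = φ(1) = 4, φ(ψ(5)) = φ(7) = 5, φ(ψ(6)) = φ(8) = 7, φ(ψ(7)) = φ(2) = 8, φ(ψ(8)) = φ(3) = 3.
Hence φ ∘ ψ = [2 1 6 4 5 7 8 3].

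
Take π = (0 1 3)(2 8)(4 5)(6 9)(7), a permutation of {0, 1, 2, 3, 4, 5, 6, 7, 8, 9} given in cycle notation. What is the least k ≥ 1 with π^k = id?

The disjoint cycles have lengths 3, 2, 2, 2, 1.
The order of π is the least common multiple of its cycle lengths: lcm(3, 2, 2, 2) = 6.

6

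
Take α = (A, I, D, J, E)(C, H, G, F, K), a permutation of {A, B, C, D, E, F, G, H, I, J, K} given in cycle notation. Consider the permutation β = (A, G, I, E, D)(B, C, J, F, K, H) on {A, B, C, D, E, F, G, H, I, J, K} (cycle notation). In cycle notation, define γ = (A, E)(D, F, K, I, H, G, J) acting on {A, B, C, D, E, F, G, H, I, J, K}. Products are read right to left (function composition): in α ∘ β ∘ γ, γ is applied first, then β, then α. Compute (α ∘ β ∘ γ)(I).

Apply the permutations in order: γ(I) = H, then β(H) = B, then α(B) = B. So (α ∘ β ∘ γ)(I) = B.

B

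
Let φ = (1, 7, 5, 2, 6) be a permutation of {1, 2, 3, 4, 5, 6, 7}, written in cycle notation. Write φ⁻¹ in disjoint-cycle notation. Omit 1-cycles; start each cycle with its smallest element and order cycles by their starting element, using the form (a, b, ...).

If φ sends a → b within a cycle, φ⁻¹ sends b → a; equivalently, reverse each cycle.
After reversing and putting each cycle's least element first, φ⁻¹ = (1, 6, 2, 5, 7).

(1, 6, 2, 5, 7)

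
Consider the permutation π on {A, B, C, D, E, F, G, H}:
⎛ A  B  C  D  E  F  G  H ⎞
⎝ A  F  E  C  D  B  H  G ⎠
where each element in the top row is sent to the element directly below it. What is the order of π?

6

Decomposing into disjoint cycles gives cycle lengths 3, 2, 2, 1.
The order of π is the least common multiple of its cycle lengths: lcm(3, 2, 2) = 6.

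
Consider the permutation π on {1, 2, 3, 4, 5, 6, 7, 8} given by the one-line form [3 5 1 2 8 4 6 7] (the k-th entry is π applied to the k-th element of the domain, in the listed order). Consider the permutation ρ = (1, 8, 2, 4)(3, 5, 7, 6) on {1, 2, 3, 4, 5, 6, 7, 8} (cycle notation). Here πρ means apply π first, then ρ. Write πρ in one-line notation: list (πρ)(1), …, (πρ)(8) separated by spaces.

(πρ)(x) = ρ(π(x)). Computing each image: ρ(π(1)) = ρ(3) = 5, ρ(π(2)) = ρ(5) = 7, ρ(π(3)) = ρ(1) = 8, ρ(π(4)) = ρ(2) = 4, ρ(π(5)) = ρ(8) = 2, ρ(π(6)) = ρ(4) = 1, ρ(π(7)) = ρ(6) = 3, ρ(π(8)) = ρ(7) = 6.
Hence πρ = [5 7 8 4 2 1 3 6].

5 7 8 4 2 1 3 6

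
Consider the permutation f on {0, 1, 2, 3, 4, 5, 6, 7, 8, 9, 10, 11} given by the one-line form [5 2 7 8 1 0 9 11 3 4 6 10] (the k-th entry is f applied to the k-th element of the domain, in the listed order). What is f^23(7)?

Tracing 7 → 11 → … returns to 7 after 8 steps, so 7 lies in an 8-cycle (1 2 7 11 10 6 9 4).
Powers repeat with period 8 on this cycle, and 23 mod 8 = 7, so f^23(7) = f^7(7).
Stepping 7 places around the cycle: 7 → 11 → 10 → 6 → 9 → 4 → 1 → 2.

2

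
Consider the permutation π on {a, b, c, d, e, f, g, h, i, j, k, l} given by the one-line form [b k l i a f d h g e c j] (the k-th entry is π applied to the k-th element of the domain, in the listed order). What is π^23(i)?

d

Tracing i → g → … returns to i after 3 steps, so i lies in a 3-cycle (d, i, g).
Powers repeat with period 3 on this cycle, and 23 mod 3 = 2, so π^23(i) = π^2(i).
Stepping 2 places around the cycle: i → g → d.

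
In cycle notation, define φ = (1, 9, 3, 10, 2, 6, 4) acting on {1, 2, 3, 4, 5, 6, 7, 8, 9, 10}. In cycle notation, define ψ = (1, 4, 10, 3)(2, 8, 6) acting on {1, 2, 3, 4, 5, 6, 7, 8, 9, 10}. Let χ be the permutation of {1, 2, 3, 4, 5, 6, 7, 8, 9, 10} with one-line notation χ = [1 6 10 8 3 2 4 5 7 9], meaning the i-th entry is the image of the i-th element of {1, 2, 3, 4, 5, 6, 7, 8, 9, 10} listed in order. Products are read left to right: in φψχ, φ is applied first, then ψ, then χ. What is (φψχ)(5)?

3

(φψχ)(5) = χ(ψ(φ(5))). φ(5) = 5, then ψ(5) = 5, then χ(5) = 3, so the result is 3.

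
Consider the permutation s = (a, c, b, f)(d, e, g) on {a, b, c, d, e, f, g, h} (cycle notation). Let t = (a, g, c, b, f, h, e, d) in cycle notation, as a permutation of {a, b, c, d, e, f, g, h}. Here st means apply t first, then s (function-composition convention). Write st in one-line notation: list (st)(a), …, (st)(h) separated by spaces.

For each element, apply t then s: a → g → d; b → f → a; c → b → f; d → a → c; e → d → e; f → h → h; g → c → b; h → e → g.
So st in one-line form is d a f c e h b g.

d a f c e h b g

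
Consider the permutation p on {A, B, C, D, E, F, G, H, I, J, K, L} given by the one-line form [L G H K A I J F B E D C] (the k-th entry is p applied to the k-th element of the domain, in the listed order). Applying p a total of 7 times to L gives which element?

Tracing L → C → … returns to L after 10 steps, so L lies in a 10-cycle (A, L, C, H, F, I, B, G, J, E).
Advancing 7 steps from L: L → C → H → F → I → B → G → J.

J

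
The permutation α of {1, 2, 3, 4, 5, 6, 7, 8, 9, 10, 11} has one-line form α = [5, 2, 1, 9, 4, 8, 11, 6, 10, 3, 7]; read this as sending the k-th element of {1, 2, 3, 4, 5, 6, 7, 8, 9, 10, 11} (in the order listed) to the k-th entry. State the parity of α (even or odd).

In disjoint-cycle form the cycle lengths are 6, 2, 2, 1.
A cycle of length ℓ contributes ℓ−1 transpositions, so α is a product of 5 + 1 + 1 = 7 transpositions — odd.

odd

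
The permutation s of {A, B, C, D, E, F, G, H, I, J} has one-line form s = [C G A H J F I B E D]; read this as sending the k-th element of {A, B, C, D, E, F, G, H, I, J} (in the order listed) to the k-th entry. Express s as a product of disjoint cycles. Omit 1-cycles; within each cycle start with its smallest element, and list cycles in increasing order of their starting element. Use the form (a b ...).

Start at A and follow images: A → C → A, giving the cycle (A C).
Continuing from each remaining unvisited element yields (A C)(B G I E J D H).

(A C)(B G I E J D H)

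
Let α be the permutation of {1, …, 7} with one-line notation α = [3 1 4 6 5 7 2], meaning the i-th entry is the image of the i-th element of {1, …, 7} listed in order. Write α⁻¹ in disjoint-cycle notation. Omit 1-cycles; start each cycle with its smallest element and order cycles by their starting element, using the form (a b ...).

First write α in disjoint cycles: (1 3 4 6 7 2).
The inverse reverses every cycle; in canonical form, α⁻¹ = (1 2 7 6 4 3).

(1 2 7 6 4 3)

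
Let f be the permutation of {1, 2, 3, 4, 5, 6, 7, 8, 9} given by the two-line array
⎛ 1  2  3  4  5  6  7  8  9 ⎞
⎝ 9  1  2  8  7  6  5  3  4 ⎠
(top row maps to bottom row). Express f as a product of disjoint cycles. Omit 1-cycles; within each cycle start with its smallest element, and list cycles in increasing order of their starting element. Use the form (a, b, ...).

(1, 9, 4, 8, 3, 2)(5, 7)

Start at 1 and follow images: 1 → 9 → 4 → 8 → 3 → 2 → 1, giving the cycle (1, 9, 4, 8, 3, 2).
Repeating from the next unused element and collecting all non-trivial cycles gives (1, 9, 4, 8, 3, 2)(5, 7).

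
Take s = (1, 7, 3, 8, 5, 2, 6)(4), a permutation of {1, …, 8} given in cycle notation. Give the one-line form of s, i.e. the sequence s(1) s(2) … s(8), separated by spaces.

Each element maps to the next entry in its cycle (wrapping to the front): 1↦7, 2↦6, 3↦8, 4↦4, 5↦2, 6↦1, 7↦3, 8↦5.
Listing these in domain order gives 7 6 8 4 2 1 3 5.

7 6 8 4 2 1 3 5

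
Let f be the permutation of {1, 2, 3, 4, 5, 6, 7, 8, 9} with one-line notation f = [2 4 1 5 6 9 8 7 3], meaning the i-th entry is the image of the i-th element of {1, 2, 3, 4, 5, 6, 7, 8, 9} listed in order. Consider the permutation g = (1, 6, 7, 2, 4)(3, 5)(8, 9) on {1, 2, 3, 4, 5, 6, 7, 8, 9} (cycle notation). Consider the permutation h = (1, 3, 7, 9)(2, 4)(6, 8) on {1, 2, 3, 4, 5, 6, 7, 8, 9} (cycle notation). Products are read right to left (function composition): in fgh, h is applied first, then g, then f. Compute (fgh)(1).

6

Apply the permutations in order: h(1) = 3, then g(3) = 5, then f(5) = 6. So (fgh)(1) = 6.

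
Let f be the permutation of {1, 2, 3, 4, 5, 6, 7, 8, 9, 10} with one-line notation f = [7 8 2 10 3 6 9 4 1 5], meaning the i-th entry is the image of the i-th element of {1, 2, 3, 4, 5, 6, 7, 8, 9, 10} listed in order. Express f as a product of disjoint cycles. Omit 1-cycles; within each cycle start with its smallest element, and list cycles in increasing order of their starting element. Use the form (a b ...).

(1 7 9)(2 8 4 10 5 3)

From 1: 1 → 7 → 9 → 1, closing the cycle (1 7 9).
Continuing from each remaining unvisited element yields (1 7 9)(2 8 4 10 5 3).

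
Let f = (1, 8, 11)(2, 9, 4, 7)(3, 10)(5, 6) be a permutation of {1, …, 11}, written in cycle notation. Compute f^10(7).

9

7 lies in the 4-cycle (2, 9, 4, 7).
Since the cycle has length 4, f^10 acts on it the same as f^2 (10 mod 4 = 2).
Advancing 2 steps from 7: 7 → 2 → 9.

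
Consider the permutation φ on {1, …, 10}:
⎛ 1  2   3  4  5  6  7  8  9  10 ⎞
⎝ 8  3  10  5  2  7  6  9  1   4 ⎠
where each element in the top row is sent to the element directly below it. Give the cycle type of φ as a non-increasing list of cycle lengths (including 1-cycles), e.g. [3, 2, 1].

[5, 3, 2]

The disjoint cycles are (1, 8, 9)(2, 3, 10, 4, 5)(6, 7), with lengths 5, 3, 2 in non-increasing order.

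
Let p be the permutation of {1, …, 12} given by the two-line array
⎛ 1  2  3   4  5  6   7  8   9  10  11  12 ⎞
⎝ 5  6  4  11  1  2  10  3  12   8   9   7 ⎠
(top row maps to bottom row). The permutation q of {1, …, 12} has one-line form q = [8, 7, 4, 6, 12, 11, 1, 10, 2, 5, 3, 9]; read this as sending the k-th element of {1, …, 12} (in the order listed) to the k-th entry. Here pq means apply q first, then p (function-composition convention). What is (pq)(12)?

First apply q: q(12) = 9, then p(9) = 12. Thus (pq)(12) = 12.

12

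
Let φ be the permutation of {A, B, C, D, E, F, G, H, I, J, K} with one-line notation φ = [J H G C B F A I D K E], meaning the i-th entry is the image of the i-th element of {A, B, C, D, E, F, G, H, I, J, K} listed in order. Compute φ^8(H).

E

Tracing H → I → … returns to H after 10 steps, so H lies in a 10-cycle (A J K E B H I D C G).
Stepping 8 places around the cycle: H → I → D → C → G → A → J → K → E.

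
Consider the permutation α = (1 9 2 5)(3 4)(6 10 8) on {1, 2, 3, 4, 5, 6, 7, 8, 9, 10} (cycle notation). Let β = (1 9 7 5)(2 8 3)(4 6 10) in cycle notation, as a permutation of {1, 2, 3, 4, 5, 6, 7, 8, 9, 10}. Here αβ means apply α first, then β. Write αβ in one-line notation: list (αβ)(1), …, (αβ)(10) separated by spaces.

7 1 6 2 9 4 5 10 8 3

(αβ)(x) = β(α(x)). Computing each image: β(α(1)) = β(9) = 7, β(α(2)) = β(5) = 1, β(α(3)) = β(4) = 6, β(α(4)) = β(3) = 2, β(α(5)) = β(1) = 9, β(α(6)) = β(10) = 4, β(α(7)) = β(7) = 5, β(α(8)) = β(6) = 10, β(α(9)) = β(2) = 8, β(α(10)) = β(8) = 3.
Hence αβ = [7 1 6 2 9 4 5 10 8 3].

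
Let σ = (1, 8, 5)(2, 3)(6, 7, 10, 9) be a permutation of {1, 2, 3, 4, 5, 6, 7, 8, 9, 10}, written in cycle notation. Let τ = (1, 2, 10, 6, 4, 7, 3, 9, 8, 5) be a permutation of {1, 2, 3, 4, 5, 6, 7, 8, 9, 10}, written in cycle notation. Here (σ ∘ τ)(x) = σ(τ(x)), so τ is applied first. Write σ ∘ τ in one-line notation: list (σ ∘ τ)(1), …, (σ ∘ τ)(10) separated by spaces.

Chase each element through τ then σ: 1 → 2 → 3; 2 → 10 → 9; 3 → 9 → 6; 4 → 7 → 10; 5 → 1 → 8; 6 → 4 → 4; 7 → 3 → 2; 8 → 5 → 1; 9 → 8 → 5; 10 → 6 → 7.
So σ ∘ τ in one-line form is 3 9 6 10 8 4 2 1 5 7.

3 9 6 10 8 4 2 1 5 7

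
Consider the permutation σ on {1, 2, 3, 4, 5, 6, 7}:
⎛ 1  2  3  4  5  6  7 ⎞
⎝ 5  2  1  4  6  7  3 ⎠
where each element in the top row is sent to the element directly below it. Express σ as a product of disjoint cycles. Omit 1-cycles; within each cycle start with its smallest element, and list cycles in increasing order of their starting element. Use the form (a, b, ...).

Iterating σ from 1 gives 1 → 5 → 6 → 7 → 3 → 1; that is the 5-cycle (1, 5, 6, 7, 3).
Continuing from each remaining unvisited element yields (1, 5, 6, 7, 3).

(1, 5, 6, 7, 3)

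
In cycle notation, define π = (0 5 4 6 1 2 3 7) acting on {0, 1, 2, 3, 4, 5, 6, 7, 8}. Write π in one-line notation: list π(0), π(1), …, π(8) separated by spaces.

5 2 3 7 6 4 1 0 8

Each element maps to the next entry in its cycle (wrapping to the front): 0↦5, 1↦2, 2↦3, 3↦7, 4↦6, 5↦4, 6↦1, 7↦0, 8↦8.
So the one-line form is 5 2 3 7 6 4 1 0 8.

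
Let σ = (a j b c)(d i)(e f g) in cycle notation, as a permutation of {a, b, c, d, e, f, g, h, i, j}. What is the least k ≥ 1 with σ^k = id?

12

The cycle type of σ is (4, 3, 2, 1).
Since disjoint cycles commute, ord(σ) = lcm(4, 3, 2) = 12.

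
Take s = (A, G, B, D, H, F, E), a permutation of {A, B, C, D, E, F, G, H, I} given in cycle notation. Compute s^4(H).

H lies in the 7-cycle (A, G, B, D, H, F, E).
Advancing 4 steps from H: H → F → E → A → G.

G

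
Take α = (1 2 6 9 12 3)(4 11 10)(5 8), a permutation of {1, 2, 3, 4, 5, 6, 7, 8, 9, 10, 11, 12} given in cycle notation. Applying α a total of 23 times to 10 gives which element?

10 lies in the 3-cycle (4 11 10).
Powers repeat with period 3 on this cycle, and 23 mod 3 = 2, so α^23(10) = α^2(10).
Advancing 2 steps from 10: 10 → 4 → 11.

11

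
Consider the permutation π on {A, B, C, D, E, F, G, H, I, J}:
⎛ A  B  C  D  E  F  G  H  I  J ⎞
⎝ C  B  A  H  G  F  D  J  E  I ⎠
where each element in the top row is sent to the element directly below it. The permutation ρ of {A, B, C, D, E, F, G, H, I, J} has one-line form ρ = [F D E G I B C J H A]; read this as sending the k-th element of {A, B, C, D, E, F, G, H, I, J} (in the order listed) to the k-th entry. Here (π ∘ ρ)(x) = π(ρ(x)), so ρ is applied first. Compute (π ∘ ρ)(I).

ρ(I) = H, then π(H) = J; composing gives (π ∘ ρ)(I) = J.

J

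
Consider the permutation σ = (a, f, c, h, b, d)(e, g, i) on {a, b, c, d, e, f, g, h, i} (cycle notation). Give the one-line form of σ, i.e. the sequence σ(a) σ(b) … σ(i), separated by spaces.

f d h a g c i b e

Image by image: a→f, b→d, c→h, d→a, e→g, f→c, g→i, h→b, i→e.
Listing these in domain order gives f d h a g c i b e.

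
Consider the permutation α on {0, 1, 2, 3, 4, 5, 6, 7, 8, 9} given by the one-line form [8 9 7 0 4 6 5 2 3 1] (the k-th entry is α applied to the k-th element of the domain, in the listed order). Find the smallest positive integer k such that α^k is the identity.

6

The disjoint-cycle form of α has cycle lengths 3, 2, 2, 2, 1.
The order of α is the least common multiple of its cycle lengths: lcm(3, 2, 2, 2) = 6.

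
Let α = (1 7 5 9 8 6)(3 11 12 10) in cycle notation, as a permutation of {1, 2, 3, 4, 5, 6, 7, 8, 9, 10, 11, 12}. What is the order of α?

12

The disjoint cycles have lengths 6, 4, 1, 1.
Since disjoint cycles commute, ord(α) = lcm(6, 4) = 12.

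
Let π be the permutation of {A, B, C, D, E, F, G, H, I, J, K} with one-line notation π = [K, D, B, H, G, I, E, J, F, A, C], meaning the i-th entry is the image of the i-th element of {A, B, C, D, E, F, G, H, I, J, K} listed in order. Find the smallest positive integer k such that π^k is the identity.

14

Writing π as disjoint cycles, the cycle lengths are 7, 2, 2.
The order of π is the least common multiple of its cycle lengths: lcm(7, 2, 2) = 14.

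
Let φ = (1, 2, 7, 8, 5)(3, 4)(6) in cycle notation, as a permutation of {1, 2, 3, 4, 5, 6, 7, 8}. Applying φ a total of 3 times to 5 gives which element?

7

5 lies in the 5-cycle (1, 2, 7, 8, 5).
Advancing 3 steps from 5: 5 → 1 → 2 → 7.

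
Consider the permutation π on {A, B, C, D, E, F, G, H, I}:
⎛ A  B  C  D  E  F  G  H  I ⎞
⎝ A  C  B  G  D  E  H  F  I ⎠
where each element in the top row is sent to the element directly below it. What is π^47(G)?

F

Tracing G → H → … returns to G after 5 steps, so G lies in a 5-cycle (D G H F E).
Since the cycle has length 5, π^47 acts on it the same as π^2 (47 mod 5 = 2).
Advancing 2 steps from G: G → H → F.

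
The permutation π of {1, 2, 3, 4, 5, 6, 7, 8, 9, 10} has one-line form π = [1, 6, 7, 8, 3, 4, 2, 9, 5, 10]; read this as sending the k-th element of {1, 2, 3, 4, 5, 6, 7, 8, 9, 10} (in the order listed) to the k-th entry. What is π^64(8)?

8

Tracing 8 → 9 → … returns to 8 after 8 steps, so 8 lies in an 8-cycle (2 6 4 8 9 5 3 7).
Since the cycle has length 8, π^64 acts on it the same as π^0 (64 mod 8 = 0).
So π^64(8) = 8.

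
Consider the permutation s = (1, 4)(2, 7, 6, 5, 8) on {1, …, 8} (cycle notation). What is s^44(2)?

2 lies in the 5-cycle (2, 7, 6, 5, 8).
Since the cycle has length 5, s^44 acts on it the same as s^4 (44 mod 5 = 4).
Stepping 4 places around the cycle: 2 → 7 → 6 → 5 → 8.

8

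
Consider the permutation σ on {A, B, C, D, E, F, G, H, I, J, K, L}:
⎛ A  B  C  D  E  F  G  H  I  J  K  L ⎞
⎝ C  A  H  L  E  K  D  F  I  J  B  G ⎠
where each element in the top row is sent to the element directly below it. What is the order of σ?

6

The disjoint-cycle form of σ has cycle lengths 6, 3, 1, 1, 1.
Since disjoint cycles commute, ord(σ) = lcm(6, 3) = 6.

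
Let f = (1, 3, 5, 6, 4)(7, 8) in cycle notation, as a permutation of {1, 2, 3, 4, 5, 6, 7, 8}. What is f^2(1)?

1 lies in the 5-cycle (1, 3, 5, 6, 4).
Stepping 2 places around the cycle: 1 → 3 → 5.

5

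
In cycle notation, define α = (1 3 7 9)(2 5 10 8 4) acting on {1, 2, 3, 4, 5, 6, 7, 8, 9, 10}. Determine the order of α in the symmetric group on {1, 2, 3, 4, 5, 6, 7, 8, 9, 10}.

The cycle type of α is (5, 4, 1).
The order of α is the least common multiple of its cycle lengths: lcm(5, 4) = 20.

20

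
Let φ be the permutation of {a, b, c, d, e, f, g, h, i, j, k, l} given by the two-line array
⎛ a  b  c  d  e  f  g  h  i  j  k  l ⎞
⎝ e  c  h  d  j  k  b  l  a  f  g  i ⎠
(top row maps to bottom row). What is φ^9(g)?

f

Tracing g → b → … returns to g after 11 steps, so g lies in an 11-cycle (a e j f k g b c h l i).
Advancing 9 steps from g: g → b → c → h → l → i → a → e → j → f.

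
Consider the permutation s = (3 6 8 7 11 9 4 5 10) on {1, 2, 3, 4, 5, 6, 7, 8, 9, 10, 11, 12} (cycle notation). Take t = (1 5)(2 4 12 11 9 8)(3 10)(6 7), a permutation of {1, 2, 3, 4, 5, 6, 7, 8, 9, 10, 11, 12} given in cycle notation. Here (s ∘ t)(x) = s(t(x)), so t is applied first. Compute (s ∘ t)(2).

5

(s ∘ t)(2) = s(t(2)). t(2) = 4, then s(4) = 5. So (s ∘ t)(2) = 5.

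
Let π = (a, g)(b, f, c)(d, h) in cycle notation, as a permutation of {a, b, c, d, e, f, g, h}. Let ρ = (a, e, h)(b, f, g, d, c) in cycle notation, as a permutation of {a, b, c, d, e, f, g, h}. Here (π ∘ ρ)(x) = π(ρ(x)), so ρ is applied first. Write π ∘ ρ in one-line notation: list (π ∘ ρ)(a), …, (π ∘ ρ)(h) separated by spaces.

For each element, apply ρ then π: a → e → e; b → f → c; c → b → f; d → c → b; e → h → d; f → g → a; g → d → h; h → a → g.
So π ∘ ρ in one-line form is e c f b d a h g.

e c f b d a h g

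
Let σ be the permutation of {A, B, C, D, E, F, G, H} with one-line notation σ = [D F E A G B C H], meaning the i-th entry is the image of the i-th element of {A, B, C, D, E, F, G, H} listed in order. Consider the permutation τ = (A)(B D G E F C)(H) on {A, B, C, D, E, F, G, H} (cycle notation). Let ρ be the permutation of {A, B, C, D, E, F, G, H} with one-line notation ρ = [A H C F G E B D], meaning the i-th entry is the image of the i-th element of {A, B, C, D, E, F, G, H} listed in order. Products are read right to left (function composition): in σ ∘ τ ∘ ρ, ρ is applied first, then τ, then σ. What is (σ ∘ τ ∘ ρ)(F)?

Apply the permutations in order: ρ(F) = E, then τ(E) = F, then σ(F) = B. So (σ ∘ τ ∘ ρ)(F) = B.

B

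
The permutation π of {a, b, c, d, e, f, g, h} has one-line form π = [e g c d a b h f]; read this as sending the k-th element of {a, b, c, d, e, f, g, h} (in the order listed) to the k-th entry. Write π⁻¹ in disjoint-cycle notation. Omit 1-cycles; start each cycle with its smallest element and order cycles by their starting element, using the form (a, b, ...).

(a, e)(b, f, h, g)

The cycle decomposition of π is (a, e)(b, g, h, f).
The inverse reverses every cycle; in canonical form, π⁻¹ = (a, e)(b, f, h, g).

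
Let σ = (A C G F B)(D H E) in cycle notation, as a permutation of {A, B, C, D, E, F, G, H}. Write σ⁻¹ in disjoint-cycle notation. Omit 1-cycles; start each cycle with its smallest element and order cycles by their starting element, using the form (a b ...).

(A B F G C)(D E H)

If σ sends a → b within a cycle, σ⁻¹ sends b → a; equivalently, reverse each cycle.
Reversing each cycle of σ and rotating so the smallest element leads gives (A B F G C)(D E H).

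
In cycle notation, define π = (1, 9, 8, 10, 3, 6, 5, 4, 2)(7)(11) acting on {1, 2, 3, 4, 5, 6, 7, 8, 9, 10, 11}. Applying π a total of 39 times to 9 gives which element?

9 lies in the 9-cycle (1, 9, 8, 10, 3, 6, 5, 4, 2).
Since the cycle has length 9, π^39 acts on it the same as π^3 (39 mod 9 = 3).
Advancing 3 steps from 9: 9 → 8 → 10 → 3.

3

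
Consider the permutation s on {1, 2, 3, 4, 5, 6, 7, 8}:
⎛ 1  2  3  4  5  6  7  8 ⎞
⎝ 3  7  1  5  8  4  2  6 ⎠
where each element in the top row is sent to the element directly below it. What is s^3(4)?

Tracing 4 → 5 → … returns to 4 after 4 steps, so 4 lies in a 4-cycle (4 5 8 6).
Advancing 3 steps from 4: 4 → 5 → 8 → 6.

6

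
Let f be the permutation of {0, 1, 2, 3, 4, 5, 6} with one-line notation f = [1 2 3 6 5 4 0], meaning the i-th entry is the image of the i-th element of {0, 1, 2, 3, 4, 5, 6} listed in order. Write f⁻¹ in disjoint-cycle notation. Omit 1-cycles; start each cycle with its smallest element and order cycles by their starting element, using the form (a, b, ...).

First write f in disjoint cycles: (0, 1, 2, 3, 6)(4, 5).
The inverse reverses every cycle; in canonical form, f⁻¹ = (0, 6, 3, 2, 1)(4, 5).

(0, 6, 3, 2, 1)(4, 5)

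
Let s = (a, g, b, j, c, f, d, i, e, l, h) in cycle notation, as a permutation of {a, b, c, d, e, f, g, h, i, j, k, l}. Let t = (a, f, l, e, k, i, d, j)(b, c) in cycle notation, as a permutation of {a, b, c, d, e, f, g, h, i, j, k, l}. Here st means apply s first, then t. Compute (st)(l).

(st)(l) = t(s(l)). s(l) = h, then t(h) = h. So (st)(l) = h.

h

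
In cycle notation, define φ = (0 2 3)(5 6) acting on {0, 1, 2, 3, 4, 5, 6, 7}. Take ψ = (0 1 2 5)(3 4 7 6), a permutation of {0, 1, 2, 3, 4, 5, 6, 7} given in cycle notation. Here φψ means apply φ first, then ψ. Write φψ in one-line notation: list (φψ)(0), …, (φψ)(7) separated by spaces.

5 2 4 1 7 3 0 6

Chase each element through φ then ψ: 0 → 2 → 5; 1 → 1 → 2; 2 → 3 → 4; 3 → 0 → 1; 4 → 4 → 7; 5 → 6 → 3; 6 → 5 → 0; 7 → 7 → 6.
Collecting the images, φψ = [5 2 4 1 7 3 0 6].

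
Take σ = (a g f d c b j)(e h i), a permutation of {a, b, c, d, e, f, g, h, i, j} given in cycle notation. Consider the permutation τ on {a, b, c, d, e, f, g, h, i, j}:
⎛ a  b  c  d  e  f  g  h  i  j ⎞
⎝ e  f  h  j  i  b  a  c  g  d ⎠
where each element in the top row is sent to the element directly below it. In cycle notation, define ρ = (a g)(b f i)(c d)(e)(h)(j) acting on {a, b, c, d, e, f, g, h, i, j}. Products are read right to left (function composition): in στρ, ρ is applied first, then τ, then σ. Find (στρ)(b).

j

Chase b: ρ(b) = f; τ(f) = b; σ(b) = j. Hence (στρ)(b) = j.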